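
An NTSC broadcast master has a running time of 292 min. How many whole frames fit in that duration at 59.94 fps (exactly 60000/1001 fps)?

1050149 frames

292 min = 17520 s.
Frames = 17520 × 60000/1001 = 1051200000/1001 ≈ 1050149.8501.
Complete frames: 1050149.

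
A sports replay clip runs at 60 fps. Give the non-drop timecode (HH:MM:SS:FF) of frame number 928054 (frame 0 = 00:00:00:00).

928054 ÷ 60 = 15467 full seconds, remainder 34 frames.
15467 s = 4 h 17 min 47 s.
Timecode: 04:17:47:34.

04:17:47:34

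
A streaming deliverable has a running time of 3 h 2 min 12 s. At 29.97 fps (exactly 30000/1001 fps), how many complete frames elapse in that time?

327632 frames

3 h 2 min 12 s = 10932 s.
Frames = 10932 × 30000/1001 = 327960000/1001 ≈ 327632.3676.
Complete frames: 327632.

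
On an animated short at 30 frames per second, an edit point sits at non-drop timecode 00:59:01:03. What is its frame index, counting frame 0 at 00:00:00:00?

frame 106233

Total seconds to the label: (0 × 3600 + 59 × 60 + 1) = 3541.
Frame index = 3541 × 30 + 3 = 106233.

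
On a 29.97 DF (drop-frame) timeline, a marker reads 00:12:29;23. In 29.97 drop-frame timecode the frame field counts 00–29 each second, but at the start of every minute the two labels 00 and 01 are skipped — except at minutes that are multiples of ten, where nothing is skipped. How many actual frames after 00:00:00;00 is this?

As if non-drop at 30 labels/s: (0 × 3600 + 12 × 60 + 29) × 30 + 23 = 22493.
Minute boundaries passed: 12; those not divisible by 10: 12 − 1 = 11; dropped labels = 2 × 11 = 22.
Actual frame index = 22493 − 22 = 22471.

22471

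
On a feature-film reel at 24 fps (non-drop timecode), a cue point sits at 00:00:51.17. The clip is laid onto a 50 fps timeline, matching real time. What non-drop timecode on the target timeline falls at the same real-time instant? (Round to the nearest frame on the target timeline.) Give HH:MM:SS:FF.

00:00:51:35

Source frame index: (0×3600 + 0×60 + 51) × 24 + 17 = 1241.
Real time: 1241 / (24) = 1241/24 s.
Target frame: (1241/24) × (50) = 31025/12 ≈ 2585.417 → 2585.
At 50 labels/s: frame 2585 → 00:00:51:35.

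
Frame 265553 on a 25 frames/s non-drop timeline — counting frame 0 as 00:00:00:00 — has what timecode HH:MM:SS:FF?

265553 ÷ 25 = 10622 full seconds, remainder 3 frames.
10622 s = 2 h 57 min 2 s.
Timecode: 02:57:02:03.

02:57:02:03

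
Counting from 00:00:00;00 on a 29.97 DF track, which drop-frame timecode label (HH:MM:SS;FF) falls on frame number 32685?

Each 10-minute DF block holds 10 × 60 × 30 − 9 × 2 = 17982 frames. 32685 ÷ 17982 → 1 full block, remainder 14703.
Within the partial block the first minute is 1800 frames and each further minute 1798, so 8 further minute boundaries passed. Total skipped labels = 18 × 1 + 2 × 8 = 34.
Non-drop label index = 32685 + 34 = 32719; at 30 labels/s that is 00:18:10:19, i.e. DF 00:18:10;19.

00:18:10;19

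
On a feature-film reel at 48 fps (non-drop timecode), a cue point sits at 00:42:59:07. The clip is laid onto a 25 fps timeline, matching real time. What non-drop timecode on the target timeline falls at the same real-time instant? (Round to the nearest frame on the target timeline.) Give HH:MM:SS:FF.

Source frame index: (0×3600 + 42×60 + 59) × 48 + 7 = 123799.
Real time: 123799 / (48) = 123799/48 s.
Target frame: (123799/48) × (25) = 3094975/48 ≈ 64478.646 → 64479.
At 25 labels/s: frame 64479 → 00:42:59:04.

00:42:59:04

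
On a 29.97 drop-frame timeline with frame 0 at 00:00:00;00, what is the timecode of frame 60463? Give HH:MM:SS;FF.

Each 10-minute DF block holds 10 × 60 × 30 − 9 × 2 = 17982 frames. 60463 ÷ 17982 → 3 full blocks, remainder 6517.
Within the partial block the first minute is 1800 frames and each further minute 1798, so 3 further minute boundaries passed. Total skipped labels = 18 × 3 + 2 × 3 = 60.
Non-drop label index = 60463 + 60 = 60523; at 30 labels/s that is 00:33:37:13, i.e. DF 00:33:37;13.

00:33:37;13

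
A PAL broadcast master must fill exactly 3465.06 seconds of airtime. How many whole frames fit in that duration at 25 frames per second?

86626 frames

Frames = 3465.06 × 25 = 173253/2 ≈ 86626.5000.
Complete frames: 86626.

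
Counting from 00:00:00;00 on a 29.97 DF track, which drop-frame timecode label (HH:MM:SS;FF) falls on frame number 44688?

Ten DF minutes hold 17982 frames, so frame 44688 lies in block 2 (frames 35964–53945) with 8724 frames into that block.
The block's first minute is 1800 frames and the rest 1798 each; 8724 frames reaches minute 4, so 2 × 18 + 4 × 2 = 44 labels have been skipped so far.
Adding those back, label number 44688 + 44 = 44732 at 30 labels/s is 1491 s + 2 f = 0 h 24 min 51 s frame 2, i.e. 00:24:51;02.

00:24:51;02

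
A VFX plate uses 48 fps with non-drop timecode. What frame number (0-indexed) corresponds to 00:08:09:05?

23477

Total seconds to the label: (0 × 3600 + 8 × 60 + 9) = 489.
Frame index = 489 × 48 + 5 = 23477.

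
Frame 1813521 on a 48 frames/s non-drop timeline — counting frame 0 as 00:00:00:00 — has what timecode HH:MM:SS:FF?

10:29:41:33

1813521 ÷ 48 = 37781 full seconds, remainder 33 frames.
37781 s = 10 h 29 min 41 s.
Timecode: 10:29:41:33.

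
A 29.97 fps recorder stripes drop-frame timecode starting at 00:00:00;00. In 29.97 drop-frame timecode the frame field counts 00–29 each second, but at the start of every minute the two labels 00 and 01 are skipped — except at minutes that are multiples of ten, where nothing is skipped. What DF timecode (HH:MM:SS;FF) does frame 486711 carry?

Each 10-minute DF block holds 10 × 60 × 30 − 9 × 2 = 17982 frames. 486711 ÷ 17982 → 27 full blocks, remainder 1197.
Within the partial block the first minute is 1800 frames and each further minute 1798, so 0 further minute boundaries passed. Total skipped labels = 18 × 27 + 2 × 0 = 486.
Non-drop label index = 486711 + 486 = 487197; at 30 labels/s that is 04:30:39:27, i.e. DF 04:30:39;27.

04:30:39;27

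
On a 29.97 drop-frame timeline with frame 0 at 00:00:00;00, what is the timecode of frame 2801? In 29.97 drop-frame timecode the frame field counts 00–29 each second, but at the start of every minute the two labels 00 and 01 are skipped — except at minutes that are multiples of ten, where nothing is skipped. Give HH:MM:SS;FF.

00:01:33;13

Ten DF minutes hold 17982 frames, so frame 2801 lies in block 0 (frames 0–17981) with 2801 frames into that block.
The block's first minute is 1800 frames and the rest 1798 each; 2801 frames reaches minute 1, so 0 × 18 + 1 × 2 = 2 labels have been skipped so far.
Adding those back, label number 2801 + 2 = 2803 at 30 labels/s is 93 s + 13 f = 0 h 1 min 33 s frame 13, i.e. 00:01:33;13.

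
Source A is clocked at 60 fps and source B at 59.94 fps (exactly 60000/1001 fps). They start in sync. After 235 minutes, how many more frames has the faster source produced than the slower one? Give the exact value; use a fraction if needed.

235 min = 14100 s.
A emits 60 × 14100 = 846000 frames; B emits 60000/1001 × 14100 = 846000000/1001.
Difference = 846000/1001 frames (≈ 845.1548); B is behind A.

846000/1001 frames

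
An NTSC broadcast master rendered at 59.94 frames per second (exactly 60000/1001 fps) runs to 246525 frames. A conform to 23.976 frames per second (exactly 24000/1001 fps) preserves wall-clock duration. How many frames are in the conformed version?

98610 frames

Target frames = source frames × (target rate / source rate) = 246525 × (24000/1001)/(60000/1001) = 246525 × 2/5 = 98610.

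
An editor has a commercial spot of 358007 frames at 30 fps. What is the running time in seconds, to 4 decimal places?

11933.5667 seconds

Running time = 358007 × 1/30 = 358007/30 s ≈ 11933.5667 s.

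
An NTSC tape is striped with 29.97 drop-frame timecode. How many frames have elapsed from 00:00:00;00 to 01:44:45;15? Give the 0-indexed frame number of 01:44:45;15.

As if non-drop at 30 labels/s: (1 × 3600 + 44 × 60 + 45) × 30 + 15 = 188565.
Minute boundaries passed: 104; those not divisible by 10: 104 − 10 = 94; dropped labels = 2 × 94 = 188.
Actual frame index = 188565 − 188 = 188377.

188377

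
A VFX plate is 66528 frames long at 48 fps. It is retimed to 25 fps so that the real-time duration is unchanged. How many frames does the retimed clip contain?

Target frames = source frames × (target rate / source rate) = 66528 × (25)/(48) = 66528 × 25/48 = 34650.

34650 frames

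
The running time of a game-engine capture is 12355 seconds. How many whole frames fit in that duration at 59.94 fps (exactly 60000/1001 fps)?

740559 frames

Frames = 12355 × 60000/1001 = 105900000/143 ≈ 740559.4406.
Complete frames: 740559.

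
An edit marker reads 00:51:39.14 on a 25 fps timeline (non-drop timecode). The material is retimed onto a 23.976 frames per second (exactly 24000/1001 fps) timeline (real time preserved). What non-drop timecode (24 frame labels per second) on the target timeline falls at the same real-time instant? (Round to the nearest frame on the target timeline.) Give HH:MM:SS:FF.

Source frame index: (0×3600 + 51×60 + 39) × 25 + 14 = 77489.
Real time: 77489 / (25) = 77489/25 s.
Target frame: (77489/25) × (24000/1001) = 74389440/1001 ≈ 74315.125 → 74315.
At 24 labels/s: frame 74315 → 00:51:36:11.

00:51:36:11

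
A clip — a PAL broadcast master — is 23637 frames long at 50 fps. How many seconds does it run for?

472.74 seconds

Running time = 23637 / (50) = 472.74 s.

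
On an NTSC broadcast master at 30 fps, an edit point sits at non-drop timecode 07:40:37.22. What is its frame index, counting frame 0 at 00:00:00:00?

829132

Total seconds to the label: (7 × 3600 + 40 × 60 + 37) = 27637.
Frame index = 27637 × 30 + 22 = 829132.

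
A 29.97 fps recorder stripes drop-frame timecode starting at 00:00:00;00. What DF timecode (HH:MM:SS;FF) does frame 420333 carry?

03:53:45;03

Each 10-minute DF block holds 10 × 60 × 30 − 9 × 2 = 17982 frames. 420333 ÷ 17982 → 23 full blocks, remainder 6747.
Within the partial block the first minute is 1800 frames and each further minute 1798, so 3 further minute boundaries passed. Total skipped labels = 18 × 23 + 2 × 3 = 420.
Non-drop label index = 420333 + 420 = 420753; at 30 labels/s that is 03:53:45:03, i.e. DF 03:53:45;03.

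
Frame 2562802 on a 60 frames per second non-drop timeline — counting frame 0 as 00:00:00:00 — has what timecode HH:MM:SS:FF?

11:51:53:22

2562802 ÷ 60 = 42713 full seconds, remainder 22 frames.
42713 s = 11 h 51 min 53 s.
Timecode: 11:51:53:22.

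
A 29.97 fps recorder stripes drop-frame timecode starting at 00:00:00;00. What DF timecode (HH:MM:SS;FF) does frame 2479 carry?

00:01:22;21

Each 10-minute DF block holds 10 × 60 × 30 − 9 × 2 = 17982 frames. 2479 ÷ 17982 → 0 full blocks, remainder 2479.
Within the partial block the first minute is 1800 frames and each further minute 1798, so 1 further minute boundary passed. Total skipped labels = 18 × 0 + 2 × 1 = 2.
Non-drop label index = 2479 + 2 = 2481; at 30 labels/s that is 00:01:22:21, i.e. DF 00:01:22;21.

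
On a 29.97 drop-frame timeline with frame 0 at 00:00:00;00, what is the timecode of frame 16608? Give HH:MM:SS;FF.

00:09:14;06

Each 10-minute DF block holds 10 × 60 × 30 − 9 × 2 = 17982 frames. 16608 ÷ 17982 → 0 full blocks, remainder 16608.
Within the partial block the first minute is 1800 frames and each further minute 1798, so 9 further minute boundaries passed. Total skipped labels = 18 × 0 + 2 × 9 = 18.
Non-drop label index = 16608 + 18 = 16626; at 30 labels/s that is 00:09:14:06, i.e. DF 00:09:14;06.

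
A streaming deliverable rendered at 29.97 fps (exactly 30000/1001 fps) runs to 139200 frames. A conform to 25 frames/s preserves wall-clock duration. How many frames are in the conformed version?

Target frames = source frames × (target rate / source rate) = 139200 × (25)/(30000/1001) = 139200 × 1001/1200 = 116116.

116116 frames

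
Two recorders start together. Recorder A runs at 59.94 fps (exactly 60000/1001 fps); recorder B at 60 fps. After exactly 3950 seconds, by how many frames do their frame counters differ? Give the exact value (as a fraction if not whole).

237000/1001 frames

A emits 60000/1001 × 3950 = 237000000/1001 frames; B emits 60 × 3950 = 237000.
Difference = 237000/1001 frames (≈ 236.7632); B is ahead of A.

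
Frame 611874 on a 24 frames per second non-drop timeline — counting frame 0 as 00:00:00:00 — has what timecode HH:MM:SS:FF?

611874 ÷ 24 = 25494 full seconds, remainder 18 frames.
25494 s = 7 h 4 min 54 s.
Timecode: 07:04:54:18.

07:04:54:18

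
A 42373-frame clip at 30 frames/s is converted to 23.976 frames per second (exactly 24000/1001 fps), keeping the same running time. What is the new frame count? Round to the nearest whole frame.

Frames at target rate = 42373 × (24000/1001) / (30) = 33898400/1001 ≈ 33864.535.
Nearest whole frame: 33865.

33865 frames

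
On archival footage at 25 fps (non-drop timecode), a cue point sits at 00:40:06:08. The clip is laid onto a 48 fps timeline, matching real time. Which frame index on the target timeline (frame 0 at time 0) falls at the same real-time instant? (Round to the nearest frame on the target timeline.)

frame 115503

Source frame index: (0×3600 + 40×60 + 6) × 25 + 8 = 60158.
Real time: 60158 / (25) = 60158/25 s.
Target frame: (60158/25) × (48) = 2887584/25 ≈ 115503.360 → 115503.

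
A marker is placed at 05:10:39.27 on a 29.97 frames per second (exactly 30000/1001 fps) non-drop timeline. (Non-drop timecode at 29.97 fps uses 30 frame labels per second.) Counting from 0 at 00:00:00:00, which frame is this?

559197

Total seconds to the label: (5 × 3600 + 10 × 60 + 39) = 18639.
Frame index = 18639 × 30 + 27 = 559197.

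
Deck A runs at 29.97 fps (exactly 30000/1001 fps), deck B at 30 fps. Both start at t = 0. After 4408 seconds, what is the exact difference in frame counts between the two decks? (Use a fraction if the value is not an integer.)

A emits 30000/1001 × 4408 = 132240000/1001 frames; B emits 30 × 4408 = 132240.
Difference = 132240/1001 frames (≈ 132.1079); B is ahead of A.

132240/1001 frames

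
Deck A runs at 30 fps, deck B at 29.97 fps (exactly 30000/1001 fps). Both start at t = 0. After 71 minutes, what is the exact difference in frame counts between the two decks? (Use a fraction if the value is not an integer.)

127800/1001 frames

71 min = 4260 s.
A emits 30 × 4260 = 127800 frames; B emits 30000/1001 × 4260 = 127800000/1001.
Difference = 127800/1001 frames (≈ 127.6723); B is behind A.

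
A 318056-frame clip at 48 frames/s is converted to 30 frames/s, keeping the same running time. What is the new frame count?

198785 frames

Target frames = source frames × (target rate / source rate) = 318056 × (30)/(48) = 318056 × 5/8 = 198785.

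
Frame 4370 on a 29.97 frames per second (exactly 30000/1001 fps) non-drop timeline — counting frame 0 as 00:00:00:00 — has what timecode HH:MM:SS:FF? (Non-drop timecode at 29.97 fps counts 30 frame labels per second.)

4370 ÷ 30 = 145 full seconds, remainder 20 frames.
145 s = 0 h 2 min 25 s.
Timecode: 00:02:25:20.

00:02:25:20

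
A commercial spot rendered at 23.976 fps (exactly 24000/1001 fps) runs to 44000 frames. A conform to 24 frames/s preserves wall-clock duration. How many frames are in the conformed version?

44044 frames

Target frames = source frames × (target rate / source rate) = 44000 × (24)/(24000/1001) = 44000 × 1001/1000 = 44044.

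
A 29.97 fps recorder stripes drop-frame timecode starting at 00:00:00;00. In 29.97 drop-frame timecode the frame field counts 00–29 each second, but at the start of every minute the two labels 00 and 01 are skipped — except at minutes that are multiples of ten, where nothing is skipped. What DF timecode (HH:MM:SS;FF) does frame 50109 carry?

Ten DF minutes hold 17982 frames, so frame 50109 lies in block 2 (frames 35964–53945) with 14145 frames into that block.
The block's first minute is 1800 frames and the rest 1798 each; 14145 frames reaches minute 7, so 2 × 18 + 7 × 2 = 50 labels have been skipped so far.
Adding those back, label number 50109 + 50 = 50159 at 30 labels/s is 1671 s + 29 f = 0 h 27 min 51 s frame 29, i.e. 00:27:51;29.

00:27:51;29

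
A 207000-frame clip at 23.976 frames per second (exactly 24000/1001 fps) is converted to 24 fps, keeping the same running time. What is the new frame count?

207207 frames

Target frames = source frames × (target rate / source rate) = 207000 × (24)/(24000/1001) = 207000 × 1001/1000 = 207207.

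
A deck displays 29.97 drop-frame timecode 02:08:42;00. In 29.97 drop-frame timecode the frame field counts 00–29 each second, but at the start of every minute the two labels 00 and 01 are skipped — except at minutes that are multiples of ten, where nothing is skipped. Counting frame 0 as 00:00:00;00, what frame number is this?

As if non-drop at 30 labels/s: (2 × 3600 + 8 × 60 + 42) × 30 + 0 = 231660.
Minute boundaries passed: 128; those not divisible by 10: 128 − 12 = 116; dropped labels = 2 × 116 = 232.
Actual frame index = 231660 − 232 = 231428.

231428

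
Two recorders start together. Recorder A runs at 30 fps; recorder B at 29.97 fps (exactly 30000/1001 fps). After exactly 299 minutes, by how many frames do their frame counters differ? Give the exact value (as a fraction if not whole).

299 min = 17940 s.
A emits 30 × 17940 = 538200 frames; B emits 30000/1001 × 17940 = 41400000/77.
Difference = 41400/77 frames (≈ 537.6623); B is behind A.

41400/77 frames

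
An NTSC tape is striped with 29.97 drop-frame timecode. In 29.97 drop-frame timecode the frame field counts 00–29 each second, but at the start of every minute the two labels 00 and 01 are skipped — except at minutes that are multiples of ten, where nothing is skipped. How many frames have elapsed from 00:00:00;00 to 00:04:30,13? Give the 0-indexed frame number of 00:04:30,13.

8105

Complete 10-minute blocks: 0, each 17982 frames → 0.
Remaining 4 whole minutes in the current block: 1800 + 3 × 1798 = 7194 frames.
Within the current minute: 30 × 30 + 13 − 2 = 911 (labels ;00/;01 skipped at this minute). Total = 0 + 7194 + 911 = 8105.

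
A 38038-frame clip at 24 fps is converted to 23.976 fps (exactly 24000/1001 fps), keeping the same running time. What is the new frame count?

38000 frames

Target frames = source frames × (target rate / source rate) = 38038 × (24000/1001)/(24) = 38038 × 1000/1001 = 38000.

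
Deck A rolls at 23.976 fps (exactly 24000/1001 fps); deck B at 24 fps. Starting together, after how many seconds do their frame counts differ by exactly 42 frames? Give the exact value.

The gap grows by |24 − 24000/1001| = 24/1001 frames per second.
Time for a 42-frame gap: 42 ÷ (24/1001) = 1751.75 s.

1751.75 seconds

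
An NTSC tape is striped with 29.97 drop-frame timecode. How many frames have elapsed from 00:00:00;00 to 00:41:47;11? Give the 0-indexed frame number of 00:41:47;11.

Complete 10-minute blocks: 4, each 17982 frames → 71928.
Remaining 1 whole minute in the current block: 1800 + 0 × 1798 = 1800 frames.
Within the current minute: 47 × 30 + 11 − 2 = 1419 (labels ;00/;01 skipped at this minute). Total = 71928 + 1800 + 1419 = 75147.

75147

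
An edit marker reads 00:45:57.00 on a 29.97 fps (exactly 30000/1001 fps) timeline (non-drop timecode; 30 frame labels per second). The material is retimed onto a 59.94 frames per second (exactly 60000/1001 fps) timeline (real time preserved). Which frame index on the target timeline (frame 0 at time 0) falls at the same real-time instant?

frame 165420

Source frame index: (0×3600 + 45×60 + 57) × 30 + 0 = 82710.
Real time: 82710 / (30000/1001) = 2759757/1000 s.
Target frame: (2759757/1000) × (60000/1001) = 165420.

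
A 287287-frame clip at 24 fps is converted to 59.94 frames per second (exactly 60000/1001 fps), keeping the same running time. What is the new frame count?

Target frames = source frames × (target rate / source rate) = 287287 × (60000/1001)/(24) = 287287 × 2500/1001 = 717500.

717500 frames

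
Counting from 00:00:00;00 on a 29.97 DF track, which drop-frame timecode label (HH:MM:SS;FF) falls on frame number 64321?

Ten DF minutes hold 17982 frames, so frame 64321 lies in block 3 (frames 53946–71927) with 10375 frames into that block.
The block's first minute is 1800 frames and the rest 1798 each; 10375 frames reaches minute 5, so 3 × 18 + 5 × 2 = 64 labels have been skipped so far.
Adding those back, label number 64321 + 64 = 64385 at 30 labels/s is 2146 s + 5 f = 0 h 35 min 46 s frame 5, i.e. 00:35:46;05.

00:35:46;05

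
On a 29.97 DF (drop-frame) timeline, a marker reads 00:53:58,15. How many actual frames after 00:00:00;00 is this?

97059

Complete 10-minute blocks: 5, each 17982 frames → 89910.
Remaining 3 whole minutes in the current block: 1800 + 2 × 1798 = 5396 frames.
Within the current minute: 58 × 30 + 15 − 2 = 1753 (labels ;00/;01 skipped at this minute). Total = 89910 + 5396 + 1753 = 97059.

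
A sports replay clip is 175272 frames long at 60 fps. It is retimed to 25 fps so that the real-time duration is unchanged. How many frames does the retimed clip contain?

73030 frames

Target frames = source frames × (target rate / source rate) = 175272 × (25)/(60) = 175272 × 5/12 = 73030.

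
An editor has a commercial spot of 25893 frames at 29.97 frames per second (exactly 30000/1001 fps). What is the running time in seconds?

Running time = 25893 / (30000/1001) = 863.9631 s.

863.9631 seconds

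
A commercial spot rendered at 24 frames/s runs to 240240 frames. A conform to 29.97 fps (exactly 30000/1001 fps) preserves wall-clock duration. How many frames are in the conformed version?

300000 frames

Target frames = source frames × (target rate / source rate) = 240240 × (30000/1001)/(24) = 240240 × 1250/1001 = 300000.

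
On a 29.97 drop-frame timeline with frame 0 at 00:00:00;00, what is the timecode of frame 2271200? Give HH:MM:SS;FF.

Each 10-minute DF block holds 10 × 60 × 30 − 9 × 2 = 17982 frames. 2271200 ÷ 17982 → 126 full blocks, remainder 5468.
Within the partial block the first minute is 1800 frames and each further minute 1798, so 3 further minute boundaries passed. Total skipped labels = 18 × 126 + 2 × 3 = 2274.
Non-drop label index = 2271200 + 2274 = 2273474; at 30 labels/s that is 21:03:02:14, i.e. DF 21:03:02;14.

21:03:02;14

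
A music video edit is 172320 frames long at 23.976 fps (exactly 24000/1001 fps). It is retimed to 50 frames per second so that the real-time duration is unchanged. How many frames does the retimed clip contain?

359359 frames

Target frames = source frames × (target rate / source rate) = 172320 × (50)/(24000/1001) = 172320 × 1001/480 = 359359.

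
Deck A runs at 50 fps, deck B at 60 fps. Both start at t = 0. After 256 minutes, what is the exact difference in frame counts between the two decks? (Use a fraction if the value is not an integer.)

153600 frames

256 min = 15360 s.
A emits 50 × 15360 = 768000 frames; B emits 60 × 15360 = 921600.
Difference = 153600 frames; B is ahead of A.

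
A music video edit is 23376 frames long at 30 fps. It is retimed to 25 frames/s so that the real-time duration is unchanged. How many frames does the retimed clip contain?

19480 frames

Target frames = source frames × (target rate / source rate) = 23376 × (25)/(30) = 23376 × 5/6 = 19480.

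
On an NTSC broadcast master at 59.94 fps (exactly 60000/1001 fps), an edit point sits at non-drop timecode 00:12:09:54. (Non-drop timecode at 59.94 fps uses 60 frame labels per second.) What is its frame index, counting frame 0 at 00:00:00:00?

Total seconds to the label: (0 × 3600 + 12 × 60 + 9) = 729.
Frame index = 729 × 60 + 54 = 43794.

frame 43794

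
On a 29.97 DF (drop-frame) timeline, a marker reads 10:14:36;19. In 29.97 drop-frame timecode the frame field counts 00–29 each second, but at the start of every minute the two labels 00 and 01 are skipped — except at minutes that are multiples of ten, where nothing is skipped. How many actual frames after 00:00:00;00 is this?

1105193

Complete 10-minute blocks: 61, each 17982 frames → 1096902.
Remaining 4 whole minutes in the current block: 1800 + 3 × 1798 = 7194 frames.
Within the current minute: 36 × 30 + 19 − 2 = 1097 (labels ;00/;01 skipped at this minute). Total = 1096902 + 7194 + 1097 = 1105193.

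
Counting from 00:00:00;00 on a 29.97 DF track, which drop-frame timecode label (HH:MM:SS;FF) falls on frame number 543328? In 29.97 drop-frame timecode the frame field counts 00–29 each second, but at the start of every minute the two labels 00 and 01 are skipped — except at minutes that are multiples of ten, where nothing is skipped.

Ten DF minutes hold 17982 frames, so frame 543328 lies in block 30 (frames 539460–557441) with 3868 frames into that block.
The block's first minute is 1800 frames and the rest 1798 each; 3868 frames reaches minute 2, so 30 × 18 + 2 × 2 = 544 labels have been skipped so far.
Adding those back, label number 543328 + 544 = 543872 at 30 labels/s is 18129 s + 2 f = 5 h 2 min 9 s frame 2, i.e. 05:02:09;02.

05:02:09;02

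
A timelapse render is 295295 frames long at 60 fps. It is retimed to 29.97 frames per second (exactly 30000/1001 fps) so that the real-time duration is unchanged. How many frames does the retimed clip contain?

Target frames = source frames × (target rate / source rate) = 295295 × (30000/1001)/(60) = 295295 × 500/1001 = 147500.

147500 frames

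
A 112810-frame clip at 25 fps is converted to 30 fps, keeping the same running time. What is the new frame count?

Target frames = source frames × (target rate / source rate) = 112810 × (30)/(25) = 112810 × 6/5 = 135372.

135372 frames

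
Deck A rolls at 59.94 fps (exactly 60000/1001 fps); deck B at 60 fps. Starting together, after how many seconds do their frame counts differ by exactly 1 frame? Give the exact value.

1001/60 seconds

The gap grows by |60 − 60000/1001| = 60/1001 frames per second.
Time for a 1-frame gap: 1 ÷ (60/1001) = 1001/60 s.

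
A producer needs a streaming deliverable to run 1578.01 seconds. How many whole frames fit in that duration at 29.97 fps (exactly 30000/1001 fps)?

47293 frames

Frames = 1578.01 × 30000/1001 = 6762900/143 ≈ 47293.0070.
Complete frames: 47293.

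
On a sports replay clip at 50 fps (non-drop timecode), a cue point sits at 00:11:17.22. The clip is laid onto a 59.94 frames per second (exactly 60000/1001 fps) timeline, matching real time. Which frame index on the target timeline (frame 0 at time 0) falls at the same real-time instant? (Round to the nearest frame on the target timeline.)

frame 40606

Source frame index: (0×3600 + 11×60 + 17) × 50 + 22 = 33872.
Real time: 33872 / (50) = 16936/25 s.
Target frame: (16936/25) × (60000/1001) = 40646400/1001 ≈ 40605.794 → 40606.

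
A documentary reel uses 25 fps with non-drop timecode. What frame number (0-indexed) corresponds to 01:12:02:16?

Total seconds to the label: (1 × 3600 + 12 × 60 + 2) = 4322.
Frame index = 4322 × 25 + 16 = 108066.

108066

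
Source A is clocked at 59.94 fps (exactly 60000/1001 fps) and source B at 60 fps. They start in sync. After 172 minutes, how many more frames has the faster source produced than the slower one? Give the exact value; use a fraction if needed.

172 min = 10320 s.
A emits 60000/1001 × 10320 = 619200000/1001 frames; B emits 60 × 10320 = 619200.
Difference = 619200/1001 frames (≈ 618.5814); B is ahead of A.

619200/1001 frames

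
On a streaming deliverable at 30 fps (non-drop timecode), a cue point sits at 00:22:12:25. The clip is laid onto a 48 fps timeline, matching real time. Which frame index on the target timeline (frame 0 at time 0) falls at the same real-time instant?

frame 63976

Source frame index: (0×3600 + 22×60 + 12) × 30 + 25 = 39985.
Real time: 39985 / (30) = 7997/6 s.
Target frame: (7997/6) × (48) = 63976.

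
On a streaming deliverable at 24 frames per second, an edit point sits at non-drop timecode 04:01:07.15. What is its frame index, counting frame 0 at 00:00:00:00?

frame 347223

Total seconds to the label: (4 × 3600 + 1 × 60 + 7) = 14467.
Frame index = 14467 × 24 + 15 = 347223.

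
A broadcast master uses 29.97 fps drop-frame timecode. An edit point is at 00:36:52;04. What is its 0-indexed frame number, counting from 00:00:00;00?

66298

As if non-drop at 30 labels/s: (0 × 3600 + 36 × 60 + 52) × 30 + 4 = 66364.
Minute boundaries passed: 36; those not divisible by 10: 36 − 3 = 33; dropped labels = 2 × 33 = 66.
Actual frame index = 66364 − 66 = 66298.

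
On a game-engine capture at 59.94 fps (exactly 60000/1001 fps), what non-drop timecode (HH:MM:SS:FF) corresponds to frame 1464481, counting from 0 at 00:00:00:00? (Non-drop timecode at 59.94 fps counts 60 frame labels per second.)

06:46:48:01

1464481 ÷ 60 = 24408 full seconds, remainder 1 frame.
24408 s = 6 h 46 min 48 s.
Timecode: 06:46:48:01.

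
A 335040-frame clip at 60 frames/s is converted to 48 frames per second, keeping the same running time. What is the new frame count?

268032 frames

Target frames = source frames × (target rate / source rate) = 335040 × (48)/(60) = 335040 × 4/5 = 268032.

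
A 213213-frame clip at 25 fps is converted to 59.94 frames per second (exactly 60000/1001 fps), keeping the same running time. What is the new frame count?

511200 frames

Target frames = source frames × (target rate / source rate) = 213213 × (60000/1001)/(25) = 213213 × 2400/1001 = 511200.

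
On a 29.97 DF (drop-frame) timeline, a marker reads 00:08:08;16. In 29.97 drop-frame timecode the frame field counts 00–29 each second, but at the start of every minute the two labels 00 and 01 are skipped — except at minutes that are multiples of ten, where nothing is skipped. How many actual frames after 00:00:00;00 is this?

14640

As if non-drop at 30 labels/s: (0 × 3600 + 8 × 60 + 8) × 30 + 16 = 14656.
Minute boundaries passed: 8; those not divisible by 10: 8 − 0 = 8; dropped labels = 2 × 8 = 16.
Actual frame index = 14656 − 16 = 14640.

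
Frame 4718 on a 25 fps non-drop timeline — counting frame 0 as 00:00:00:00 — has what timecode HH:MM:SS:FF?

00:03:08:18

4718 ÷ 25 = 188 full seconds, remainder 18 frames.
188 s = 0 h 3 min 8 s.
Timecode: 00:03:08:18.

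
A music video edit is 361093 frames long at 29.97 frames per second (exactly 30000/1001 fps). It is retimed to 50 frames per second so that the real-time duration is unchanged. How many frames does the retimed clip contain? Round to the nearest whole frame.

602423 frames

Frames at target rate = 361093 × (50) / (30000/1001) = 361454093/600 ≈ 602423.488.
Nearest whole frame: 602423.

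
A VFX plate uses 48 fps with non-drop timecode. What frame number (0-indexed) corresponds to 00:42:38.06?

Total seconds to the label: (0 × 3600 + 42 × 60 + 38) = 2558.
Frame index = 2558 × 48 + 6 = 122790.

122790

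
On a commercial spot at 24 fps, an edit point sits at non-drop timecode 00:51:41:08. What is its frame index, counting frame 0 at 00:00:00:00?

Total seconds to the label: (0 × 3600 + 51 × 60 + 41) = 3101.
Frame index = 3101 × 24 + 8 = 74432.

74432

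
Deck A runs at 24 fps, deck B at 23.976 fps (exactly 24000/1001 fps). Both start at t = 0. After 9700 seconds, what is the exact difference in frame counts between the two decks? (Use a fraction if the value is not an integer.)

A emits 24 × 9700 = 232800 frames; B emits 24000/1001 × 9700 = 232800000/1001.
Difference = 232800/1001 frames (≈ 232.5674); B is behind A.

232800/1001 frames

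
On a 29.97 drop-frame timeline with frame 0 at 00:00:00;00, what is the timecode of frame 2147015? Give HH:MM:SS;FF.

19:53:58;23

Ten DF minutes hold 17982 frames, so frame 2147015 lies in block 119 (frames 2139858–2157839) with 7157 frames into that block.
The block's first minute is 1800 frames and the rest 1798 each; 7157 frames reaches minute 3, so 119 × 18 + 3 × 2 = 2148 labels have been skipped so far.
Adding those back, label number 2147015 + 2148 = 2149163 at 30 labels/s is 71638 s + 23 f = 19 h 53 min 58 s frame 23, i.e. 19:53:58;23.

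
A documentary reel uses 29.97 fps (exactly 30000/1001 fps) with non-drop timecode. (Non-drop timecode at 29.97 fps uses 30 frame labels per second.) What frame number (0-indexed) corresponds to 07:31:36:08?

812888

Total seconds to the label: (7 × 3600 + 31 × 60 + 36) = 27096.
Frame index = 27096 × 30 + 8 = 812888.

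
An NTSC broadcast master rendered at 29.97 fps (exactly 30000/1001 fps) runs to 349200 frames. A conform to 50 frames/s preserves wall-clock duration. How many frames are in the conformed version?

582582 frames

Target frames = source frames × (target rate / source rate) = 349200 × (50)/(30000/1001) = 349200 × 1001/600 = 582582.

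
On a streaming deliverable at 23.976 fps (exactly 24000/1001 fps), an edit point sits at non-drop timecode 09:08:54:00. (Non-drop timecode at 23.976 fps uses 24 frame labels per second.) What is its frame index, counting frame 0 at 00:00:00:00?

Total seconds to the label: (9 × 3600 + 8 × 60 + 54) = 32934.
Frame index = 32934 × 24 + 0 = 790416.

790416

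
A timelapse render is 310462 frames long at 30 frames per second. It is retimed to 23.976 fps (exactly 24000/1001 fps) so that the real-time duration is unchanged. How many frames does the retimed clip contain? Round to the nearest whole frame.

Frames at target rate = 310462 × (24000/1001) / (30) = 248369600/1001 ≈ 248121.479.
Nearest whole frame: 248121.

248121 frames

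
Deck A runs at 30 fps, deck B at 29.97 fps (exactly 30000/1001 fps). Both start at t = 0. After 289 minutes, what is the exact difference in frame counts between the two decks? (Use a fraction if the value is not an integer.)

520200/1001 frames

289 min = 17340 s.
A emits 30 × 17340 = 520200 frames; B emits 30000/1001 × 17340 = 520200000/1001.
Difference = 520200/1001 frames (≈ 519.6803); B is behind A.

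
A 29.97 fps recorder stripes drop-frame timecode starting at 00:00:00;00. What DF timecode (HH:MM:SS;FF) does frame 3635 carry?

00:02:01;09

Each 10-minute DF block holds 10 × 60 × 30 − 9 × 2 = 17982 frames. 3635 ÷ 17982 → 0 full blocks, remainder 3635.
Within the partial block the first minute is 1800 frames and each further minute 1798, so 2 further minute boundaries passed. Total skipped labels = 18 × 0 + 2 × 2 = 4.
Non-drop label index = 3635 + 4 = 3639; at 30 labels/s that is 00:02:01:09, i.e. DF 00:02:01;09.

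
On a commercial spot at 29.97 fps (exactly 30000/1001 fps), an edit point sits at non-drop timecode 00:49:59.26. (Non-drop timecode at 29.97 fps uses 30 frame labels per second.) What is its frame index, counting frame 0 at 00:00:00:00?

89996

Total seconds to the label: (0 × 3600 + 49 × 60 + 59) = 2999.
Frame index = 2999 × 30 + 26 = 89996.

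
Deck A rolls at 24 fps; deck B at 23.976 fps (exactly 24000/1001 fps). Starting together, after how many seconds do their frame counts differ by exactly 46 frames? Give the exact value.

23023/12 seconds

The gap grows by |24000/1001 − 24| = 24/1001 frames per second.
Time for a 46-frame gap: 46 ÷ (24/1001) = 23023/12 s.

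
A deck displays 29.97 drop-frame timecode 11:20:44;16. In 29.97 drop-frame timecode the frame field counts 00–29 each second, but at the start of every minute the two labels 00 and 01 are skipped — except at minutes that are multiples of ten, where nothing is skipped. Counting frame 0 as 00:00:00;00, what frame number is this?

As if non-drop at 30 labels/s: (11 × 3600 + 20 × 60 + 44) × 30 + 16 = 1225336.
Minute boundaries passed: 680; those not divisible by 10: 680 − 68 = 612; dropped labels = 2 × 612 = 1224.
Actual frame index = 1225336 − 1224 = 1224112.

1224112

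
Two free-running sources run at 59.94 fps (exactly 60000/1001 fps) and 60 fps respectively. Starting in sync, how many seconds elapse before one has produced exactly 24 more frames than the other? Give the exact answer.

400.4 seconds

The gap grows by |60 − 60000/1001| = 60/1001 frames per second.
Time for a 24-frame gap: 24 ÷ (60/1001) = 400.4 s.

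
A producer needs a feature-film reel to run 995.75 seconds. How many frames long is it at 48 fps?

47796 frames

Frames = 995.75 × 48 = 47796.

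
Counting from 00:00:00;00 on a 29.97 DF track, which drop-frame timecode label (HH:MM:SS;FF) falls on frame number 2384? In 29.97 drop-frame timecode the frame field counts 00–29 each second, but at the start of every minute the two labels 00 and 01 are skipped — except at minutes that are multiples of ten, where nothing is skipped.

Ten DF minutes hold 17982 frames, so frame 2384 lies in block 0 (frames 0–17981) with 2384 frames into that block.
The block's first minute is 1800 frames and the rest 1798 each; 2384 frames reaches minute 1, so 0 × 18 + 1 × 2 = 2 labels have been skipped so far.
Adding those back, label number 2384 + 2 = 2386 at 30 labels/s is 79 s + 16 f = 0 h 1 min 19 s frame 16, i.e. 00:01:19;16.

00:01:19;16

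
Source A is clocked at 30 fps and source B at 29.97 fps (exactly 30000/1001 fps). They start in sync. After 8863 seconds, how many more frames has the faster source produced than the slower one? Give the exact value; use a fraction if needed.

265890/1001 frames

A emits 30 × 8863 = 265890 frames; B emits 30000/1001 × 8863 = 265890000/1001.
Difference = 265890/1001 frames (≈ 265.6244); B is behind A.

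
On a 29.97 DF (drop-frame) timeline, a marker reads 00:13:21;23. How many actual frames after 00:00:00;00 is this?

24029

As if non-drop at 30 labels/s: (0 × 3600 + 13 × 60 + 21) × 30 + 23 = 24053.
Minute boundaries passed: 13; those not divisible by 10: 13 − 1 = 12; dropped labels = 2 × 12 = 24.
Actual frame index = 24053 − 24 = 24029.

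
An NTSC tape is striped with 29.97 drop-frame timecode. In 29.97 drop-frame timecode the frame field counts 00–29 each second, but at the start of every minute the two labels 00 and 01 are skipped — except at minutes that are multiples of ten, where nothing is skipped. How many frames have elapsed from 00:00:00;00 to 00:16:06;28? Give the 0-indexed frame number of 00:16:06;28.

28978

As if non-drop at 30 labels/s: (0 × 3600 + 16 × 60 + 6) × 30 + 28 = 29008.
Minute boundaries passed: 16; those not divisible by 10: 16 − 1 = 15; dropped labels = 2 × 15 = 30.
Actual frame index = 29008 − 30 = 28978.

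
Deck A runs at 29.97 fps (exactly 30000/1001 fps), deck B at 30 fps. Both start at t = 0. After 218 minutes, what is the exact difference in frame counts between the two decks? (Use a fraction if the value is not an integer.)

392400/1001 frames

218 min = 13080 s.
A emits 30000/1001 × 13080 = 392400000/1001 frames; B emits 30 × 13080 = 392400.
Difference = 392400/1001 frames (≈ 392.0080); B is ahead of A.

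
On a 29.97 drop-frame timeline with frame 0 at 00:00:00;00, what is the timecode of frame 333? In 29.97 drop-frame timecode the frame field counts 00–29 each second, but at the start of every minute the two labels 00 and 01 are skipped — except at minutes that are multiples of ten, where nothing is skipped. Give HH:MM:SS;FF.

Each 10-minute DF block holds 10 × 60 × 30 − 9 × 2 = 17982 frames. 333 ÷ 17982 → 0 full blocks, remainder 333.
Within the partial block the first minute is 1800 frames and each further minute 1798, so 0 further minute boundaries passed. Total skipped labels = 18 × 0 + 2 × 0 = 0.
Non-drop label index = 333 + 0 = 333; at 30 labels/s that is 00:00:11:03, i.e. DF 00:00:11;03.

00:00:11;03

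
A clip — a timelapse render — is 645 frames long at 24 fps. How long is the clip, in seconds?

26.875 seconds

Running time = 645 / (24) = 26.875 s.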